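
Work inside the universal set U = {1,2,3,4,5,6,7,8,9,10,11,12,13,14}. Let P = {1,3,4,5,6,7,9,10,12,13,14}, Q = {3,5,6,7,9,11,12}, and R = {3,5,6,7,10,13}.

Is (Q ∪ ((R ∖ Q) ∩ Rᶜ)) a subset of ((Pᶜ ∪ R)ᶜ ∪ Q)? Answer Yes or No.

R ∖ Q = {10,13}
Rᶜ = {1,2,4,8,9,11,12,14}
(R ∖ Q) ∩ Rᶜ = {}
Q ∪ ((R ∖ Q) ∩ Rᶜ) = {3,5,6,7,9,11,12}
Pᶜ = {2,8,11}
Pᶜ ∪ R = {2,3,5,6,7,8,10,11,13}
(Pᶜ ∪ R)ᶜ = {1,4,9,12,14}
(Pᶜ ∪ R)ᶜ ∪ Q = {1,3,4,5,6,7,9,11,12,14}
Every element of {3,5,6,7,9,11,12} is in {1,3,4,5,6,7,9,11,12,14}, so Q ∪ ((R ∖ Q) ∩ Rᶜ) ⊆ (Pᶜ ∪ R)ᶜ ∪ Q.

Yes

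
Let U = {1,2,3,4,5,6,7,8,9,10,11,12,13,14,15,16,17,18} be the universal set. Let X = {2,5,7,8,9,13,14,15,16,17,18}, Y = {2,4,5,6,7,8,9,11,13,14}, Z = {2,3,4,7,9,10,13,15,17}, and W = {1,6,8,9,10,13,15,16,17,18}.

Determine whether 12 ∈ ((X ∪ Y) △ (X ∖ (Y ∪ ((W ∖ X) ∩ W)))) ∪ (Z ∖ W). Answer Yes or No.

No

12 ∉ X and 12 ∉ Y, so 12 ∉ X ∪ Y
12 ∉ W and 12 ∉ X, so 12 ∉ W ∖ X
12 ∉ (W ∖ X) and 12 ∉ W, so 12 ∉ (W ∖ X) ∩ W
12 ∉ Y and 12 ∉ ((W ∖ X) ∩ W), so 12 ∉ Y ∪ ((W ∖ X) ∩ W)
12 ∉ X and 12 ∉ (Y ∪ ((W ∖ X) ∩ W)), so 12 ∉ X ∖ (Y ∪ ((W ∖ X) ∩ W))
12 ∉ (X ∪ Y) and 12 ∉ (X ∖ (Y ∪ ((W ∖ X) ∩ W))), so 12 ∉ (X ∪ Y) △ (X ∖ (Y ∪ ((W ∖ X) ∩ W)))
12 ∉ Z and 12 ∉ W, so 12 ∉ Z ∖ W
12 ∉ ((X ∪ Y) △ (X ∖ (Y ∪ ((W ∖ X) ∩ W)))) and 12 ∉ (Z ∖ W), so 12 ∉ ((X ∪ Y) △ (X ∖ (Y ∪ ((W ∖ X) ∩ W)))) ∪ (Z ∖ W)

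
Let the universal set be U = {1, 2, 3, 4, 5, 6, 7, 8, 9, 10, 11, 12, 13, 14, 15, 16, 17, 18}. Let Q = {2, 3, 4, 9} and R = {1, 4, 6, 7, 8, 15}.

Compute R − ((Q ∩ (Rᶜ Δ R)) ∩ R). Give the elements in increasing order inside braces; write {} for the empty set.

Rᶜ = {2, 3, 5, 9, 10, 11, 12, 13, 14, 16, 17, 18}
Rᶜ Δ R = {1, 2, 3, 4, 5, 6, 7, 8, 9, 10, 11, 12, 13, 14, 15, 16, 17, 18}
Q ∩ (Rᶜ Δ R) = {2, 3, 4, 9}
(Q ∩ (Rᶜ Δ R)) ∩ R = {4}
R − ((Q ∩ (Rᶜ Δ R)) ∩ R) = {1, 6, 7, 8, 15}

{1, 6, 7, 8, 15}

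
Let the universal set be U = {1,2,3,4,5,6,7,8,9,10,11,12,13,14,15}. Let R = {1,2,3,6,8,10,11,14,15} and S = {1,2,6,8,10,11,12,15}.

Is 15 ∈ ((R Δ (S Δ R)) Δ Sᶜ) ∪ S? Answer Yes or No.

15 ∈ S and 15 ∈ R, so 15 ∉ S Δ R
15 ∈ R and 15 ∉ (S Δ R), so 15 ∈ R Δ (S Δ R)
15 ∈ S, so 15 ∉ Sᶜ
15 ∈ (R Δ (S Δ R)) and 15 ∉ Sᶜ, so 15 ∈ (R Δ (S Δ R)) Δ Sᶜ
15 ∈ ((R Δ (S Δ R)) Δ Sᶜ) and 15 ∈ S, so 15 ∈ ((R Δ (S Δ R)) Δ Sᶜ) ∪ S

Yes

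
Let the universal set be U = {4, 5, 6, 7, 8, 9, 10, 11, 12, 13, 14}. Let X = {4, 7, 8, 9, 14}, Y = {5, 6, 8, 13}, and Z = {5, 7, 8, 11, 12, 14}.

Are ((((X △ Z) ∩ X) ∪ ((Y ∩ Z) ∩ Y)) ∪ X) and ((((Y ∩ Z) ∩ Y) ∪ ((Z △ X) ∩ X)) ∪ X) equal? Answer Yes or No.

Yes

X △ Z = {4, 5, 9, 11, 12}
(X △ Z) ∩ X = {4, 9}
Y ∩ Z = {5, 8}
(Y ∩ Z) ∩ Y = {5, 8}
((X △ Z) ∩ X) ∪ ((Y ∩ Z) ∩ Y) = {4, 5, 8, 9}
(((X △ Z) ∩ X) ∪ ((Y ∩ Z) ∩ Y)) ∪ X = {4, 5, 7, 8, 9, 14}
Z △ X = {4, 5, 9, 11, 12}
(Z △ X) ∩ X = {4, 9}
((Y ∩ Z) ∩ Y) ∪ ((Z △ X) ∩ X) = {4, 5, 8, 9}
(((Y ∩ Z) ∩ Y) ∪ ((Z △ X) ∩ X)) ∪ X = {4, 5, 7, 8, 9, 14}
Both equal {4, 5, 7, 8, 9, 14}, so (((X △ Z) ∩ X) ∪ ((Y ∩ Z) ∩ Y)) ∪ X = (((Y ∩ Z) ∩ Y) ∪ ((Z △ X) ∩ X)) ∪ X.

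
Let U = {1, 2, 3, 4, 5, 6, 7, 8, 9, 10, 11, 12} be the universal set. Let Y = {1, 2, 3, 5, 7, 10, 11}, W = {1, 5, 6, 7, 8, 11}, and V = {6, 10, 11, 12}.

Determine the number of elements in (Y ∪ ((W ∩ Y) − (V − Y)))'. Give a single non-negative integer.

W ∩ Y = {1, 5, 7, 11}
V − Y = {6, 12}
(W ∩ Y) − (V − Y) = {1, 5, 7, 11}
Y ∪ ((W ∩ Y) − (V − Y)) = {1, 2, 3, 5, 7, 10, 11}
(Y ∪ ((W ∩ Y) − (V − Y)))' = {4, 6, 8, 9, 12}
|(Y ∪ ((W ∩ Y) − (V − Y)))'| = 5

5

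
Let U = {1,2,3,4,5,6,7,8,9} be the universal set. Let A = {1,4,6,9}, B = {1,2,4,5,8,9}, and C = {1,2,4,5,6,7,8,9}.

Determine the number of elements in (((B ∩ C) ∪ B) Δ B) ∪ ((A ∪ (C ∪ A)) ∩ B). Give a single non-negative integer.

B ∩ C = {1,2,4,5,8,9}
(B ∩ C) ∪ B = {1,2,4,5,8,9}
((B ∩ C) ∪ B) Δ B = {}
C ∪ A = {1,2,4,5,6,7,8,9}
A ∪ (C ∪ A) = {1,2,4,5,6,7,8,9}
(A ∪ (C ∪ A)) ∩ B = {1,2,4,5,8,9}
(((B ∩ C) ∪ B) Δ B) ∪ ((A ∪ (C ∪ A)) ∩ B) = {1,2,4,5,8,9}
|(((B ∩ C) ∪ B) Δ B) ∪ ((A ∪ (C ∪ A)) ∩ B)| = 6

6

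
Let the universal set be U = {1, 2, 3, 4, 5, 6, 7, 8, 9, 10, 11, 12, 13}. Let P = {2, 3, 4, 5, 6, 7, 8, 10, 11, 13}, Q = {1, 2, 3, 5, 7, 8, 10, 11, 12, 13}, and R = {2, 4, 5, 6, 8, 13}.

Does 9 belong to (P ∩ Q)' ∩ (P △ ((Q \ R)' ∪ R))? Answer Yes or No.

9 ∉ P and 9 ∉ Q, so 9 ∉ P ∩ Q
9 ∈ (P ∩ Q)' since 9 ∉ (P ∩ Q)
9 ∉ Q and 9 ∉ R, so 9 ∉ Q \ R
9 ∈ (Q \ R)' since 9 ∉ (Q \ R)
9 ∈ (Q \ R)' and 9 ∉ R, so 9 ∈ (Q \ R)' ∪ R
9 ∉ P and 9 ∈ ((Q \ R)' ∪ R), so 9 ∈ P △ ((Q \ R)' ∪ R)
9 ∈ (P ∩ Q)' and 9 ∈ (P △ ((Q \ R)' ∪ R)), so 9 ∈ (P ∩ Q)' ∩ (P △ ((Q \ R)' ∪ R))

Yes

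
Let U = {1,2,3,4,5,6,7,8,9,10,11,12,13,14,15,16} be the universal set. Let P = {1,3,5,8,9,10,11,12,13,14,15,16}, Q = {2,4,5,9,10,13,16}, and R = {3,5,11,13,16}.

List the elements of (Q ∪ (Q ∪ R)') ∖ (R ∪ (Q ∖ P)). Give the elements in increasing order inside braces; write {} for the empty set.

{1,6,7,8,9,10,12,14,15}

Q ∪ R = {2,3,4,5,9,10,11,13,16}
(Q ∪ R)' = {1,6,7,8,12,14,15}
Q ∪ (Q ∪ R)' = {1,2,4,5,6,7,8,9,10,12,13,14,15,16}
Q ∖ P = {2,4}
R ∪ (Q ∖ P) = {2,3,4,5,11,13,16}
(Q ∪ (Q ∪ R)') ∖ (R ∪ (Q ∖ P)) = {1,6,7,8,9,10,12,14,15}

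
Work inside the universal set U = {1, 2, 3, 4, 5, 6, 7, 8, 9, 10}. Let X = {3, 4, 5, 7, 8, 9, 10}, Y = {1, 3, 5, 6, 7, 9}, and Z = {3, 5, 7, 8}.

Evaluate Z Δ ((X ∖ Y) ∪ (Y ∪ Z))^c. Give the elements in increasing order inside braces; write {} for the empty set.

X ∖ Y = {4, 8, 10}
Y ∪ Z = {1, 3, 5, 6, 7, 8, 9}
(X ∖ Y) ∪ (Y ∪ Z) = {1, 3, 4, 5, 6, 7, 8, 9, 10}
((X ∖ Y) ∪ (Y ∪ Z))^c = {2}
Z Δ ((X ∖ Y) ∪ (Y ∪ Z))^c = {2, 3, 5, 7, 8}

{2, 3, 5, 7, 8}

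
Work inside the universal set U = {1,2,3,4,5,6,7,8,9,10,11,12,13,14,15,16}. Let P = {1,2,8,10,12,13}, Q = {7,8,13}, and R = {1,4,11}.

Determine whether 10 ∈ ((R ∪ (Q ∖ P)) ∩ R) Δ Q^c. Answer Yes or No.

Yes

10 ∉ Q and 10 ∈ P, so 10 ∉ Q ∖ P
10 ∉ R and 10 ∉ (Q ∖ P), so 10 ∉ R ∪ (Q ∖ P)
10 ∉ (R ∪ (Q ∖ P)) and 10 ∉ R, so 10 ∉ (R ∪ (Q ∖ P)) ∩ R
10 ∉ Q, so 10 ∈ Q^c
10 ∉ ((R ∪ (Q ∖ P)) ∩ R) and 10 ∈ Q^c, so 10 ∈ ((R ∪ (Q ∖ P)) ∩ R) Δ Q^c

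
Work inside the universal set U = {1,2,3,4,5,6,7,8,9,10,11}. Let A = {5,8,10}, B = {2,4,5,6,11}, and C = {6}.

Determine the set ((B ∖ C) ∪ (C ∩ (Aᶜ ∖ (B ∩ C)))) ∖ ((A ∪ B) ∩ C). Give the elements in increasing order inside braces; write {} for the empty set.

{2,4,5,11}

B ∖ C = {2,4,5,11}
Aᶜ = {1,2,3,4,6,7,9,11}
B ∩ C = {6}
Aᶜ ∖ (B ∩ C) = {1,2,3,4,7,9,11}
C ∩ (Aᶜ ∖ (B ∩ C)) = {}
(B ∖ C) ∪ (C ∩ (Aᶜ ∖ (B ∩ C))) = {2,4,5,11}
A ∪ B = {2,4,5,6,8,10,11}
(A ∪ B) ∩ C = {6}
((B ∖ C) ∪ (C ∩ (Aᶜ ∖ (B ∩ C)))) ∖ ((A ∪ B) ∩ C) = {2,4,5,11}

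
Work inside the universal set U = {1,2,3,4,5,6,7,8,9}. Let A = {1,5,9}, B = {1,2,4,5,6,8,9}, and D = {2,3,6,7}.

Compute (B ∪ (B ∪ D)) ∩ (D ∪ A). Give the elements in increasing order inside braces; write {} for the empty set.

B ∪ D = {1,2,3,4,5,6,7,8,9}
B ∪ (B ∪ D) = {1,2,3,4,5,6,7,8,9}
D ∪ A = {1,2,3,5,6,7,9}
(B ∪ (B ∪ D)) ∩ (D ∪ A) = {1,2,3,5,6,7,9}

{1,2,3,5,6,7,9}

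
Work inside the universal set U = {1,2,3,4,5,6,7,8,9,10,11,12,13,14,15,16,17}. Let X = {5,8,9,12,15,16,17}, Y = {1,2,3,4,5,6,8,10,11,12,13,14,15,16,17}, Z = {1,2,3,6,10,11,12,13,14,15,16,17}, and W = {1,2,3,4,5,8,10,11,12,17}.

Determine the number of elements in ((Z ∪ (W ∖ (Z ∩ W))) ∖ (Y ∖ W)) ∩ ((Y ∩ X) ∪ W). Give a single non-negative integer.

Z ∩ W = {1,2,3,10,11,12,17}
W ∖ (Z ∩ W) = {4,5,8}
Z ∪ (W ∖ (Z ∩ W)) = {1,2,3,4,5,6,8,10,11,12,13,14,15,16,17}
Y ∖ W = {6,13,14,15,16}
(Z ∪ (W ∖ (Z ∩ W))) ∖ (Y ∖ W) = {1,2,3,4,5,8,10,11,12,17}
Y ∩ X = {5,8,12,15,16,17}
(Y ∩ X) ∪ W = {1,2,3,4,5,8,10,11,12,15,16,17}
((Z ∪ (W ∖ (Z ∩ W))) ∖ (Y ∖ W)) ∩ ((Y ∩ X) ∪ W) = {1,2,3,4,5,8,10,11,12,17}
|((Z ∪ (W ∖ (Z ∩ W))) ∖ (Y ∖ W)) ∩ ((Y ∩ X) ∪ W)| = 10

10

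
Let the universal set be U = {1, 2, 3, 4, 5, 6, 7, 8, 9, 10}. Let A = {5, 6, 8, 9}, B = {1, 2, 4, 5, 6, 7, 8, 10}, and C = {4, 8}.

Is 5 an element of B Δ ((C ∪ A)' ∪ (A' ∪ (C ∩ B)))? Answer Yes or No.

Yes

5 ∉ C and 5 ∈ A, so 5 ∈ C ∪ A
5 ∉ (C ∪ A)' since 5 ∈ (C ∪ A)
5 ∈ A, so 5 ∉ A'
5 ∉ C and 5 ∈ B, so 5 ∉ C ∩ B
5 ∉ A' and 5 ∉ (C ∩ B), so 5 ∉ A' ∪ (C ∩ B)
5 ∉ (C ∪ A)' and 5 ∉ (A' ∪ (C ∩ B)), so 5 ∉ (C ∪ A)' ∪ (A' ∪ (C ∩ B))
5 ∈ B and 5 ∉ ((C ∪ A)' ∪ (A' ∪ (C ∩ B))), so 5 ∈ B Δ ((C ∪ A)' ∪ (A' ∪ (C ∩ B)))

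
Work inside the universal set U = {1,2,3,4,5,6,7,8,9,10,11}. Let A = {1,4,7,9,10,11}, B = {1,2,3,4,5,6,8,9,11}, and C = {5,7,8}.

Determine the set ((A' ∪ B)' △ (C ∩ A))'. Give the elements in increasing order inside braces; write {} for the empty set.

A' = {2,3,5,6,8}
A' ∪ B = {1,2,3,4,5,6,8,9,11}
(A' ∪ B)' = {7,10}
C ∩ A = {7}
(A' ∪ B)' △ (C ∩ A) = {10}
((A' ∪ B)' △ (C ∩ A))' = {1,2,3,4,5,6,7,8,9,11}

{1,2,3,4,5,6,7,8,9,11}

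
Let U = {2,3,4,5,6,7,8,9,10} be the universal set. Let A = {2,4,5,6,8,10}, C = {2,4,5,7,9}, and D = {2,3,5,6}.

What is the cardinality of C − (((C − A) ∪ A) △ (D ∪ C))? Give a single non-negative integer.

C − A = {7,9}
(C − A) ∪ A = {2,4,5,6,7,8,9,10}
D ∪ C = {2,3,4,5,6,7,9}
((C − A) ∪ A) △ (D ∪ C) = {3,8,10}
C − (((C − A) ∪ A) △ (D ∪ C)) = {2,4,5,7,9}
|C − (((C − A) ∪ A) △ (D ∪ C))| = 5

5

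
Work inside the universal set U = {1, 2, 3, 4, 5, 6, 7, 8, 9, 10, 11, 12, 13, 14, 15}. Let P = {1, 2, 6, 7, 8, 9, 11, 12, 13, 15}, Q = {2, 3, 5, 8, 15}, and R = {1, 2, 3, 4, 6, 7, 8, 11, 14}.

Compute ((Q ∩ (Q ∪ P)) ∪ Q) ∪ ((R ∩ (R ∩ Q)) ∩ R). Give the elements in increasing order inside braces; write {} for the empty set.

{2, 3, 5, 8, 15}

Q ∪ P = {1, 2, 3, 5, 6, 7, 8, 9, 11, 12, 13, 15}
Q ∩ (Q ∪ P) = {2, 3, 5, 8, 15}
(Q ∩ (Q ∪ P)) ∪ Q = {2, 3, 5, 8, 15}
R ∩ Q = {2, 3, 8}
R ∩ (R ∩ Q) = {2, 3, 8}
(R ∩ (R ∩ Q)) ∩ R = {2, 3, 8}
((Q ∩ (Q ∪ P)) ∪ Q) ∪ ((R ∩ (R ∩ Q)) ∩ R) = {2, 3, 5, 8, 15}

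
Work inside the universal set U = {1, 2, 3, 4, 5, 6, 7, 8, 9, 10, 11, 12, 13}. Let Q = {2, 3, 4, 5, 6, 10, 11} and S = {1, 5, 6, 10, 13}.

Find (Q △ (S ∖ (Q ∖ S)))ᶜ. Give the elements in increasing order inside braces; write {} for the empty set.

Q ∖ S = {2, 3, 4, 11}
S ∖ (Q ∖ S) = {1, 5, 6, 10, 13}
Q △ (S ∖ (Q ∖ S)) = {1, 2, 3, 4, 11, 13}
(Q △ (S ∖ (Q ∖ S)))ᶜ = {5, 6, 7, 8, 9, 10, 12}

{5, 6, 7, 8, 9, 10, 12}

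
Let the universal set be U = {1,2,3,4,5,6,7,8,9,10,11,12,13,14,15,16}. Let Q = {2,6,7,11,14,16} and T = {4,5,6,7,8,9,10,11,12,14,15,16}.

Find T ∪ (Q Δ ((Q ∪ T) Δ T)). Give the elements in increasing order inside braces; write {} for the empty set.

{4,5,6,7,8,9,10,11,12,14,15,16}

Q ∪ T = {2,4,5,6,7,8,9,10,11,12,14,15,16}
(Q ∪ T) Δ T = {2}
Q Δ ((Q ∪ T) Δ T) = {6,7,11,14,16}
T ∪ (Q Δ ((Q ∪ T) Δ T)) = {4,5,6,7,8,9,10,11,12,14,15,16}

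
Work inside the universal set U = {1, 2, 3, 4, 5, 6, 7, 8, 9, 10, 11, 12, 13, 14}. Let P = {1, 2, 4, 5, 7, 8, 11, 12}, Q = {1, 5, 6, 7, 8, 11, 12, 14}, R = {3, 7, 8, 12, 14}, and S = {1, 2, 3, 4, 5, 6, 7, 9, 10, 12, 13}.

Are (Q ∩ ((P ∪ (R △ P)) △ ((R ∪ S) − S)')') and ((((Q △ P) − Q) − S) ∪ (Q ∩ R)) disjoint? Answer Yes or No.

No

R △ P = {1, 2, 3, 4, 5, 11, 14}
P ∪ (R △ P) = {1, 2, 3, 4, 5, 7, 8, 11, 12, 14}
R ∪ S = {1, 2, 3, 4, 5, 6, 7, 8, 9, 10, 12, 13, 14}
(R ∪ S) − S = {8, 14}
((R ∪ S) − S)' = {1, 2, 3, 4, 5, 6, 7, 9, 10, 11, 12, 13}
(P ∪ (R △ P)) △ ((R ∪ S) − S)' = {6, 8, 9, 10, 13, 14}
((P ∪ (R △ P)) △ ((R ∪ S) − S)')' = {1, 2, 3, 4, 5, 7, 11, 12}
Q ∩ ((P ∪ (R △ P)) △ ((R ∪ S) − S)')' = {1, 5, 7, 11, 12}
Q △ P = {2, 4, 6, 14}
(Q △ P) − Q = {2, 4}
((Q △ P) − Q) − S = {}
Q ∩ R = {7, 8, 12, 14}
(((Q △ P) − Q) − S) ∪ (Q ∩ R) = {7, 8, 12, 14}
7 lies in both, so they are not disjoint.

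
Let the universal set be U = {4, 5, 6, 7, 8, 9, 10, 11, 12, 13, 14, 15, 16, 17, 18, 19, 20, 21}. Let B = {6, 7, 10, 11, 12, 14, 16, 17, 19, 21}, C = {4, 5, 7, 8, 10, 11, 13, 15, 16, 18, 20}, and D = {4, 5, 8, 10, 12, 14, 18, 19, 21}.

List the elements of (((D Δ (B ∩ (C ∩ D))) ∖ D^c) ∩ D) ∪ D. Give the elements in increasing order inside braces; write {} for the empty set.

{4, 5, 8, 10, 12, 14, 18, 19, 21}

C ∩ D = {4, 5, 8, 10, 18}
B ∩ (C ∩ D) = {10}
D Δ (B ∩ (C ∩ D)) = {4, 5, 8, 12, 14, 18, 19, 21}
D^c = {6, 7, 9, 11, 13, 15, 16, 17, 20}
(D Δ (B ∩ (C ∩ D))) ∖ D^c = {4, 5, 8, 12, 14, 18, 19, 21}
((D Δ (B ∩ (C ∩ D))) ∖ D^c) ∩ D = {4, 5, 8, 12, 14, 18, 19, 21}
(((D Δ (B ∩ (C ∩ D))) ∖ D^c) ∩ D) ∪ D = {4, 5, 8, 10, 12, 14, 18, 19, 21}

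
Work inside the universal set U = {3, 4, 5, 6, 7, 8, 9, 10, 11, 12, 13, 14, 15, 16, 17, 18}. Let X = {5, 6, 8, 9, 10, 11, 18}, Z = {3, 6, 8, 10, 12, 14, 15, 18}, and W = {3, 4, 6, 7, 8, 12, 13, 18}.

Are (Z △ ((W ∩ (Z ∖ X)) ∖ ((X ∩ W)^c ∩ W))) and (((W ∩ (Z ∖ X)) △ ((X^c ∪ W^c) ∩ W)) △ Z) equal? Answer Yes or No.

No

Z ∖ X = {3, 12, 14, 15}
W ∩ (Z ∖ X) = {3, 12}
X ∩ W = {6, 8, 18}
(X ∩ W)^c = {3, 4, 5, 7, 9, 10, 11, 12, 13, 14, 15, 16, 17}
(X ∩ W)^c ∩ W = {3, 4, 7, 12, 13}
(W ∩ (Z ∖ X)) ∖ ((X ∩ W)^c ∩ W) = {}
Z △ ((W ∩ (Z ∖ X)) ∖ ((X ∩ W)^c ∩ W)) = {3, 6, 8, 10, 12, 14, 15, 18}
X^c = {3, 4, 7, 12, 13, 14, 15, 16, 17}
W^c = {5, 9, 10, 11, 14, 15, 16, 17}
X^c ∪ W^c = {3, 4, 5, 7, 9, 10, 11, 12, 13, 14, 15, 16, 17}
(X^c ∪ W^c) ∩ W = {3, 4, 7, 12, 13}
(W ∩ (Z ∖ X)) △ ((X^c ∪ W^c) ∩ W) = {4, 7, 13}
((W ∩ (Z ∖ X)) △ ((X^c ∪ W^c) ∩ W)) △ Z = {3, 4, 6, 7, 8, 10, 12, 13, 14, 15, 18}
4 ∈ ((W ∩ (Z ∖ X)) △ ((X^c ∪ W^c) ∩ W)) △ Z but 4 ∉ Z △ ((W ∩ (Z ∖ X)) ∖ ((X ∩ W)^c ∩ W)), so they differ.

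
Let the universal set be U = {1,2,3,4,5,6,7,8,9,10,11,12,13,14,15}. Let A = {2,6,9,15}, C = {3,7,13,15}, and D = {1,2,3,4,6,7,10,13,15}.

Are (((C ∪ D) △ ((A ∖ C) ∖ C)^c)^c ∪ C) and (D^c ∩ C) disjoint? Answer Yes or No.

C ∪ D = {1,2,3,4,6,7,10,13,15}
A ∖ C = {2,6,9}
(A ∖ C) ∖ C = {2,6,9}
((A ∖ C) ∖ C)^c = {1,3,4,5,7,8,10,11,12,13,14,15}
(C ∪ D) △ ((A ∖ C) ∖ C)^c = {2,5,6,8,11,12,14}
((C ∪ D) △ ((A ∖ C) ∖ C)^c)^c = {1,3,4,7,9,10,13,15}
((C ∪ D) △ ((A ∖ C) ∖ C)^c)^c ∪ C = {1,3,4,7,9,10,13,15}
D^c = {5,8,9,11,12,14}
D^c ∩ C = {}
{1,3,4,7,9,10,13,15} and {} share no elements.

Yes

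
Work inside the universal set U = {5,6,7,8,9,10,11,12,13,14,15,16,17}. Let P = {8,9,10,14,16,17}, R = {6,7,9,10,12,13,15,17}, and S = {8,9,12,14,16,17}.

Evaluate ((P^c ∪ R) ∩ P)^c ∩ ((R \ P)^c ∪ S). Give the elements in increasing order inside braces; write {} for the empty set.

P^c = {5,6,7,11,12,13,15}
P^c ∪ R = {5,6,7,9,10,11,12,13,15,17}
(P^c ∪ R) ∩ P = {9,10,17}
((P^c ∪ R) ∩ P)^c = {5,6,7,8,11,12,13,14,15,16}
R \ P = {6,7,12,13,15}
(R \ P)^c = {5,8,9,10,11,14,16,17}
(R \ P)^c ∪ S = {5,8,9,10,11,12,14,16,17}
((P^c ∪ R) ∩ P)^c ∩ ((R \ P)^c ∪ S) = {5,8,11,12,14,16}

{5,8,11,12,14,16}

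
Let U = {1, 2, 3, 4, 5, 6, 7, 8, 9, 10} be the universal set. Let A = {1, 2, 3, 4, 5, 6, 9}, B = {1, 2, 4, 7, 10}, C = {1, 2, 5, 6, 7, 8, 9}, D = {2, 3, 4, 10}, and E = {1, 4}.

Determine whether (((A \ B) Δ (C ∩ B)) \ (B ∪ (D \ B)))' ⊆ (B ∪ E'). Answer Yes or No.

Yes

A \ B = {3, 5, 6, 9}
C ∩ B = {1, 2, 7}
(A \ B) Δ (C ∩ B) = {1, 2, 3, 5, 6, 7, 9}
D \ B = {3}
B ∪ (D \ B) = {1, 2, 3, 4, 7, 10}
((A \ B) Δ (C ∩ B)) \ (B ∪ (D \ B)) = {5, 6, 9}
(((A \ B) Δ (C ∩ B)) \ (B ∪ (D \ B)))' = {1, 2, 3, 4, 7, 8, 10}
E' = {2, 3, 5, 6, 7, 8, 9, 10}
B ∪ E' = {1, 2, 3, 4, 5, 6, 7, 8, 9, 10}
Every element of {1, 2, 3, 4, 7, 8, 10} is in {1, 2, 3, 4, 5, 6, 7, 8, 9, 10}, so (((A \ B) Δ (C ∩ B)) \ (B ∪ (D \ B)))' ⊆ B ∪ E'.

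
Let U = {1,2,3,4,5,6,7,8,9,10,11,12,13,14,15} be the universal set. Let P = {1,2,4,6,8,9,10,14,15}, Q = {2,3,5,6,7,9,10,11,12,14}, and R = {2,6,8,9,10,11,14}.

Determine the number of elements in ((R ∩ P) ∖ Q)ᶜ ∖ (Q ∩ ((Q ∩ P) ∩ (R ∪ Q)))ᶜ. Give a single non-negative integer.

5

R ∩ P = {2,6,8,9,10,14}
(R ∩ P) ∖ Q = {8}
((R ∩ P) ∖ Q)ᶜ = {1,2,3,4,5,6,7,9,10,11,12,13,14,15}
Q ∩ P = {2,6,9,10,14}
R ∪ Q = {2,3,5,6,7,8,9,10,11,12,14}
(Q ∩ P) ∩ (R ∪ Q) = {2,6,9,10,14}
Q ∩ ((Q ∩ P) ∩ (R ∪ Q)) = {2,6,9,10,14}
(Q ∩ ((Q ∩ P) ∩ (R ∪ Q)))ᶜ = {1,3,4,5,7,8,11,12,13,15}
((R ∩ P) ∖ Q)ᶜ ∖ (Q ∩ ((Q ∩ P) ∩ (R ∪ Q)))ᶜ = {2,6,9,10,14}
|((R ∩ P) ∖ Q)ᶜ ∖ (Q ∩ ((Q ∩ P) ∩ (R ∪ Q)))ᶜ| = 5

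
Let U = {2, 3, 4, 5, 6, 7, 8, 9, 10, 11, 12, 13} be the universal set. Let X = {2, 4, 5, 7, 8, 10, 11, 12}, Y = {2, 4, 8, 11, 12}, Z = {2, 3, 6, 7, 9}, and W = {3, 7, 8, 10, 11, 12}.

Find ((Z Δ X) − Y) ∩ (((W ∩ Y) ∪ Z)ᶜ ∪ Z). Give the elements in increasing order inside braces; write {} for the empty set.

{3, 5, 6, 9, 10}

Z Δ X = {3, 4, 5, 6, 8, 9, 10, 11, 12}
(Z Δ X) − Y = {3, 5, 6, 9, 10}
W ∩ Y = {8, 11, 12}
(W ∩ Y) ∪ Z = {2, 3, 6, 7, 8, 9, 11, 12}
((W ∩ Y) ∪ Z)ᶜ = {4, 5, 10, 13}
((W ∩ Y) ∪ Z)ᶜ ∪ Z = {2, 3, 4, 5, 6, 7, 9, 10, 13}
((Z Δ X) − Y) ∩ (((W ∩ Y) ∪ Z)ᶜ ∪ Z) = {3, 5, 6, 9, 10}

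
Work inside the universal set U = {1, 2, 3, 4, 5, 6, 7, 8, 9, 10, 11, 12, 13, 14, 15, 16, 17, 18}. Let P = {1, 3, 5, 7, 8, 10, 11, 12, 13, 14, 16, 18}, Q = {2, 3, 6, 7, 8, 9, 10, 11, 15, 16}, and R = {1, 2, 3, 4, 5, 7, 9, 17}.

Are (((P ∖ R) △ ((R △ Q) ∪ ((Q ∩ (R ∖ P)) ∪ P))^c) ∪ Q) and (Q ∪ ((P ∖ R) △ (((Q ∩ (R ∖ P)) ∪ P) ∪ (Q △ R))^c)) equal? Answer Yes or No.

P ∖ R = {8, 10, 11, 12, 13, 14, 16, 18}
R △ Q = {1, 4, 5, 6, 8, 10, 11, 15, 16, 17}
R ∖ P = {2, 4, 9, 17}
Q ∩ (R ∖ P) = {2, 9}
(Q ∩ (R ∖ P)) ∪ P = {1, 2, 3, 5, 7, 8, 9, 10, 11, 12, 13, 14, 16, 18}
(R △ Q) ∪ ((Q ∩ (R ∖ P)) ∪ P) = {1, 2, 3, 4, 5, 6, 7, 8, 9, 10, 11, 12, 13, 14, 15, 16, 17, 18}
((R △ Q) ∪ ((Q ∩ (R ∖ P)) ∪ P))^c = {}
(P ∖ R) △ ((R △ Q) ∪ ((Q ∩ (R ∖ P)) ∪ P))^c = {8, 10, 11, 12, 13, 14, 16, 18}
((P ∖ R) △ ((R △ Q) ∪ ((Q ∩ (R ∖ P)) ∪ P))^c) ∪ Q = {2, 3, 6, 7, 8, 9, 10, 11, 12, 13, 14, 15, 16, 18}
Q △ R = {1, 4, 5, 6, 8, 10, 11, 15, 16, 17}
((Q ∩ (R ∖ P)) ∪ P) ∪ (Q △ R) = {1, 2, 3, 4, 5, 6, 7, 8, 9, 10, 11, 12, 13, 14, 15, 16, 17, 18}
(((Q ∩ (R ∖ P)) ∪ P) ∪ (Q △ R))^c = {}
(P ∖ R) △ (((Q ∩ (R ∖ P)) ∪ P) ∪ (Q △ R))^c = {8, 10, 11, 12, 13, 14, 16, 18}
Q ∪ ((P ∖ R) △ (((Q ∩ (R ∖ P)) ∪ P) ∪ (Q △ R))^c) = {2, 3, 6, 7, 8, 9, 10, 11, 12, 13, 14, 15, 16, 18}
Both equal {2, 3, 6, 7, 8, 9, 10, 11, 12, 13, 14, 15, 16, 18}, so ((P ∖ R) △ ((R △ Q) ∪ ((Q ∩ (R ∖ P)) ∪ P))^c) ∪ Q = Q ∪ ((P ∖ R) △ (((Q ∩ (R ∖ P)) ∪ P) ∪ (Q △ R))^c).

Yes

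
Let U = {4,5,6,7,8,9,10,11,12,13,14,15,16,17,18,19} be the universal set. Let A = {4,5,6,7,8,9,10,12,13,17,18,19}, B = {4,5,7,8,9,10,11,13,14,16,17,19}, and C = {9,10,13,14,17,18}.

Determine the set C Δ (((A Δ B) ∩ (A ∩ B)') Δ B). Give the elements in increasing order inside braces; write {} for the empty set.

{4,5,6,7,8,12,14,19}

A Δ B = {6,11,12,14,16,18}
A ∩ B = {4,5,7,8,9,10,13,17,19}
(A ∩ B)' = {6,11,12,14,15,16,18}
(A Δ B) ∩ (A ∩ B)' = {6,11,12,14,16,18}
((A Δ B) ∩ (A ∩ B)') Δ B = {4,5,6,7,8,9,10,12,13,17,18,19}
C Δ (((A Δ B) ∩ (A ∩ B)') Δ B) = {4,5,6,7,8,12,14,19}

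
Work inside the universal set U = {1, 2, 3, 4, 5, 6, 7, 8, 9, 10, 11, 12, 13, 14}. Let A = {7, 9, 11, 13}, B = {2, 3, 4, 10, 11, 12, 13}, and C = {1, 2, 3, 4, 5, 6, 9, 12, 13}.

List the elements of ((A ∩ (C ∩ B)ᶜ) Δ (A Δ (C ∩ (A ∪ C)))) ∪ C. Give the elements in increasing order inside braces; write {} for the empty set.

{1, 2, 3, 4, 5, 6, 9, 12, 13}

C ∩ B = {2, 3, 4, 12, 13}
(C ∩ B)ᶜ = {1, 5, 6, 7, 8, 9, 10, 11, 14}
A ∩ (C ∩ B)ᶜ = {7, 9, 11}
A ∪ C = {1, 2, 3, 4, 5, 6, 7, 9, 11, 12, 13}
C ∩ (A ∪ C) = {1, 2, 3, 4, 5, 6, 9, 12, 13}
A Δ (C ∩ (A ∪ C)) = {1, 2, 3, 4, 5, 6, 7, 11, 12}
(A ∩ (C ∩ B)ᶜ) Δ (A Δ (C ∩ (A ∪ C))) = {1, 2, 3, 4, 5, 6, 9, 12}
((A ∩ (C ∩ B)ᶜ) Δ (A Δ (C ∩ (A ∪ C)))) ∪ C = {1, 2, 3, 4, 5, 6, 9, 12, 13}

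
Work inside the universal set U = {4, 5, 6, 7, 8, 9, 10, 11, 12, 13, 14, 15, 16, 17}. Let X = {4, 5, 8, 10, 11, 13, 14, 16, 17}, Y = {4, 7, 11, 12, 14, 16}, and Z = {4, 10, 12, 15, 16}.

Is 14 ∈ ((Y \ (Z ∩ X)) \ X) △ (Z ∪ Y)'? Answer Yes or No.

No

14 ∉ Z and 14 ∈ X, so 14 ∉ Z ∩ X
14 ∈ Y and 14 ∉ (Z ∩ X), so 14 ∈ Y \ (Z ∩ X)
14 ∈ (Y \ (Z ∩ X)) and 14 ∈ X, so 14 ∉ (Y \ (Z ∩ X)) \ X
14 ∉ Z and 14 ∈ Y, so 14 ∈ Z ∪ Y
14 ∉ (Z ∪ Y)' since 14 ∈ (Z ∪ Y)
14 ∉ ((Y \ (Z ∩ X)) \ X) and 14 ∉ (Z ∪ Y)', so 14 ∉ ((Y \ (Z ∩ X)) \ X) △ (Z ∪ Y)'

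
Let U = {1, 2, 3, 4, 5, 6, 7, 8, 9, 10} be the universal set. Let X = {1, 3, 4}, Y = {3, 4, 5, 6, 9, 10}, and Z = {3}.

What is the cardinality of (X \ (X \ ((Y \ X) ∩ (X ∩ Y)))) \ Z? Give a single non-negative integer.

Y \ X = {5, 6, 9, 10}
X ∩ Y = {3, 4}
(Y \ X) ∩ (X ∩ Y) = {}
X \ ((Y \ X) ∩ (X ∩ Y)) = {1, 3, 4}
X \ (X \ ((Y \ X) ∩ (X ∩ Y))) = {}
(X \ (X \ ((Y \ X) ∩ (X ∩ Y)))) \ Z = {}
|(X \ (X \ ((Y \ X) ∩ (X ∩ Y)))) \ Z| = 0

0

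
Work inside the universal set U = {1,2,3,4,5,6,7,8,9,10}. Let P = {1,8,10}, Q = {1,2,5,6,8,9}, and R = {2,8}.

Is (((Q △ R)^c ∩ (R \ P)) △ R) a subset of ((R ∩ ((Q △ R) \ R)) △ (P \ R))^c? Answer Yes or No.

Yes

Q △ R = {1,5,6,9}
(Q △ R)^c = {2,3,4,7,8,10}
R \ P = {2}
(Q △ R)^c ∩ (R \ P) = {2}
((Q △ R)^c ∩ (R \ P)) △ R = {8}
(Q △ R) \ R = {1,5,6,9}
R ∩ ((Q △ R) \ R) = {}
P \ R = {1,10}
(R ∩ ((Q △ R) \ R)) △ (P \ R) = {1,10}
((R ∩ ((Q △ R) \ R)) △ (P \ R))^c = {2,3,4,5,6,7,8,9}
Every element of {8} is in {2,3,4,5,6,7,8,9}, so ((Q △ R)^c ∩ (R \ P)) △ R ⊆ ((R ∩ ((Q △ R) \ R)) △ (P \ R))^c.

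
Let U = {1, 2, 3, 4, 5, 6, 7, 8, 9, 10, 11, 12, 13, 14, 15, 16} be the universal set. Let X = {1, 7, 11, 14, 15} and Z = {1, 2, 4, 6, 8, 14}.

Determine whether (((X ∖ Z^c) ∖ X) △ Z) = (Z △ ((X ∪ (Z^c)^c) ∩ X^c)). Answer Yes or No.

No

Z^c = {3, 5, 7, 9, 10, 11, 12, 13, 15, 16}
X ∖ Z^c = {1, 14}
(X ∖ Z^c) ∖ X = {}
((X ∖ Z^c) ∖ X) △ Z = {1, 2, 4, 6, 8, 14}
(Z^c)^c = {1, 2, 4, 6, 8, 14}
X ∪ (Z^c)^c = {1, 2, 4, 6, 7, 8, 11, 14, 15}
X^c = {2, 3, 4, 5, 6, 8, 9, 10, 12, 13, 16}
(X ∪ (Z^c)^c) ∩ X^c = {2, 4, 6, 8}
Z △ ((X ∪ (Z^c)^c) ∩ X^c) = {1, 14}
2 ∈ ((X ∖ Z^c) ∖ X) △ Z but 2 ∉ Z △ ((X ∪ (Z^c)^c) ∩ X^c), so they differ.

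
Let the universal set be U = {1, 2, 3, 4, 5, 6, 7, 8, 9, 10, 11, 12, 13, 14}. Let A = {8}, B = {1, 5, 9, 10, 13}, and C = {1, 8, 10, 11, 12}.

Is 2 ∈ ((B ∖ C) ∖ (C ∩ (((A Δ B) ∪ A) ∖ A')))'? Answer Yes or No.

Yes

2 ∉ B and 2 ∉ C, so 2 ∉ B ∖ C
2 ∉ A and 2 ∉ B, so 2 ∉ A Δ B
2 ∉ (A Δ B) and 2 ∉ A, so 2 ∉ (A Δ B) ∪ A
2 ∉ A, so 2 ∈ A'
2 ∉ ((A Δ B) ∪ A) and 2 ∈ A', so 2 ∉ ((A Δ B) ∪ A) ∖ A'
2 ∉ C and 2 ∉ (((A Δ B) ∪ A) ∖ A'), so 2 ∉ C ∩ (((A Δ B) ∪ A) ∖ A')
2 ∉ (B ∖ C) and 2 ∉ (C ∩ (((A Δ B) ∪ A) ∖ A')), so 2 ∉ (B ∖ C) ∖ (C ∩ (((A Δ B) ∪ A) ∖ A'))
2 ∈ ((B ∖ C) ∖ (C ∩ (((A Δ B) ∪ A) ∖ A')))' since 2 ∉ ((B ∖ C) ∖ (C ∩ (((A Δ B) ∪ A) ∖ A')))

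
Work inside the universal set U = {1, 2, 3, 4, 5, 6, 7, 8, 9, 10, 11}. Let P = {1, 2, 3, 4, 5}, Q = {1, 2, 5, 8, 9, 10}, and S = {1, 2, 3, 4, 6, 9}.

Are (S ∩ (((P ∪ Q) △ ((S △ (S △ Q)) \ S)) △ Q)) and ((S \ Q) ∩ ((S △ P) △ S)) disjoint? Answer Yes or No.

No

P ∪ Q = {1, 2, 3, 4, 5, 8, 9, 10}
S △ Q = {3, 4, 5, 6, 8, 10}
S △ (S △ Q) = {1, 2, 5, 8, 9, 10}
(S △ (S △ Q)) \ S = {5, 8, 10}
(P ∪ Q) △ ((S △ (S △ Q)) \ S) = {1, 2, 3, 4, 9}
((P ∪ Q) △ ((S △ (S △ Q)) \ S)) △ Q = {3, 4, 5, 8, 10}
S ∩ (((P ∪ Q) △ ((S △ (S △ Q)) \ S)) △ Q) = {3, 4}
S \ Q = {3, 4, 6}
S △ P = {5, 6, 9}
(S △ P) △ S = {1, 2, 3, 4, 5}
(S \ Q) ∩ ((S △ P) △ S) = {3, 4}
3 lies in both, so they are not disjoint.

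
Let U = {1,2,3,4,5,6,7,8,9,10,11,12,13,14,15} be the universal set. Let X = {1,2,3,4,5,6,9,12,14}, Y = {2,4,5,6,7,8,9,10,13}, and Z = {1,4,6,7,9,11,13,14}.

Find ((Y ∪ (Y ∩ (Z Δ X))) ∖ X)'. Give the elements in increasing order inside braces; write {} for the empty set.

{1,2,3,4,5,6,9,11,12,14,15}

Z Δ X = {2,3,5,7,11,12,13}
Y ∩ (Z Δ X) = {2,5,7,13}
Y ∪ (Y ∩ (Z Δ X)) = {2,4,5,6,7,8,9,10,13}
(Y ∪ (Y ∩ (Z Δ X))) ∖ X = {7,8,10,13}
((Y ∪ (Y ∩ (Z Δ X))) ∖ X)' = {1,2,3,4,5,6,9,11,12,14,15}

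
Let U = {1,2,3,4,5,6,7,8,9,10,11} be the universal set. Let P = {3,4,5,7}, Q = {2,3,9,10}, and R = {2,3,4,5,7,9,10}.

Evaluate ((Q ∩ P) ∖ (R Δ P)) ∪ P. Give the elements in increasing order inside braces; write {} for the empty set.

{3,4,5,7}

Q ∩ P = {3}
R Δ P = {2,9,10}
(Q ∩ P) ∖ (R Δ P) = {3}
((Q ∩ P) ∖ (R Δ P)) ∪ P = {3,4,5,7}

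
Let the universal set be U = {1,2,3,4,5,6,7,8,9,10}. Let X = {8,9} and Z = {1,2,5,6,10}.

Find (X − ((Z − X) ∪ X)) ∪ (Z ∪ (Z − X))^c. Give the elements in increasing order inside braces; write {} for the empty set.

Z − X = {1,2,5,6,10}
(Z − X) ∪ X = {1,2,5,6,8,9,10}
X − ((Z − X) ∪ X) = {}
Z ∪ (Z − X) = {1,2,5,6,10}
(Z ∪ (Z − X))^c = {3,4,7,8,9}
(X − ((Z − X) ∪ X)) ∪ (Z ∪ (Z − X))^c = {3,4,7,8,9}

{3,4,7,8,9}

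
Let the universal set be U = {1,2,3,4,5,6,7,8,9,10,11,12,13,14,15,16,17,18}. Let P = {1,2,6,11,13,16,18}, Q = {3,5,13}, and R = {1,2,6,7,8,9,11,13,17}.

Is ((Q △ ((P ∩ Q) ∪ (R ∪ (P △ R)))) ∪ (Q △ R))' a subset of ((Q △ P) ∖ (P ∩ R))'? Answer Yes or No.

Yes

P ∩ Q = {13}
P △ R = {7,8,9,16,17,18}
R ∪ (P △ R) = {1,2,6,7,8,9,11,13,16,17,18}
(P ∩ Q) ∪ (R ∪ (P △ R)) = {1,2,6,7,8,9,11,13,16,17,18}
Q △ ((P ∩ Q) ∪ (R ∪ (P △ R))) = {1,2,3,5,6,7,8,9,11,16,17,18}
Q △ R = {1,2,3,5,6,7,8,9,11,17}
(Q △ ((P ∩ Q) ∪ (R ∪ (P △ R)))) ∪ (Q △ R) = {1,2,3,5,6,7,8,9,11,16,17,18}
((Q △ ((P ∩ Q) ∪ (R ∪ (P △ R)))) ∪ (Q △ R))' = {4,10,12,13,14,15}
Q △ P = {1,2,3,5,6,11,16,18}
P ∩ R = {1,2,6,11,13}
(Q △ P) ∖ (P ∩ R) = {3,5,16,18}
((Q △ P) ∖ (P ∩ R))' = {1,2,4,6,7,8,9,10,11,12,13,14,15,17}
Every element of {4,10,12,13,14,15} is in {1,2,4,6,7,8,9,10,11,12,13,14,15,17}, so ((Q △ ((P ∩ Q) ∪ (R ∪ (P △ R)))) ∪ (Q △ R))' ⊆ ((Q △ P) ∖ (P ∩ R))'.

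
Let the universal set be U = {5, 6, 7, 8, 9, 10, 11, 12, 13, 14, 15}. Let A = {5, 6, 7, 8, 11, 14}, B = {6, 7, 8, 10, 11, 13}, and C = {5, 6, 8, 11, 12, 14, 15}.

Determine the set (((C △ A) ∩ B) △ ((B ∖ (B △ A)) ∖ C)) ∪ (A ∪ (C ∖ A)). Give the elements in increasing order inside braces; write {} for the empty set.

C △ A = {7, 12, 15}
(C △ A) ∩ B = {7}
B △ A = {5, 10, 13, 14}
B ∖ (B △ A) = {6, 7, 8, 11}
(B ∖ (B △ A)) ∖ C = {7}
((C △ A) ∩ B) △ ((B ∖ (B △ A)) ∖ C) = {}
C ∖ A = {12, 15}
A ∪ (C ∖ A) = {5, 6, 7, 8, 11, 12, 14, 15}
(((C △ A) ∩ B) △ ((B ∖ (B △ A)) ∖ C)) ∪ (A ∪ (C ∖ A)) = {5, 6, 7, 8, 11, 12, 14, 15}

{5, 6, 7, 8, 11, 12, 14, 15}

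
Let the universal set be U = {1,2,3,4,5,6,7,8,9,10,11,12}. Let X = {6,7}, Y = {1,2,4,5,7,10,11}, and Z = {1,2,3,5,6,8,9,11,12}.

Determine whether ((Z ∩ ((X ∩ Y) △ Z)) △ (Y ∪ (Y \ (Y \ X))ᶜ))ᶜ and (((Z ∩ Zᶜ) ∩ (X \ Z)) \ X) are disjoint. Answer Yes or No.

X ∩ Y = {7}
(X ∩ Y) △ Z = {1,2,3,5,6,7,8,9,11,12}
Z ∩ ((X ∩ Y) △ Z) = {1,2,3,5,6,8,9,11,12}
Y \ X = {1,2,4,5,10,11}
Y \ (Y \ X) = {7}
(Y \ (Y \ X))ᶜ = {1,2,3,4,5,6,8,9,10,11,12}
Y ∪ (Y \ (Y \ X))ᶜ = {1,2,3,4,5,6,7,8,9,10,11,12}
(Z ∩ ((X ∩ Y) △ Z)) △ (Y ∪ (Y \ (Y \ X))ᶜ) = {4,7,10}
((Z ∩ ((X ∩ Y) △ Z)) △ (Y ∪ (Y \ (Y \ X))ᶜ))ᶜ = {1,2,3,5,6,8,9,11,12}
Zᶜ = {4,7,10}
Z ∩ Zᶜ = {}
X \ Z = {7}
(Z ∩ Zᶜ) ∩ (X \ Z) = {}
((Z ∩ Zᶜ) ∩ (X \ Z)) \ X = {}
{1,2,3,5,6,8,9,11,12} and {} share no elements.

Yes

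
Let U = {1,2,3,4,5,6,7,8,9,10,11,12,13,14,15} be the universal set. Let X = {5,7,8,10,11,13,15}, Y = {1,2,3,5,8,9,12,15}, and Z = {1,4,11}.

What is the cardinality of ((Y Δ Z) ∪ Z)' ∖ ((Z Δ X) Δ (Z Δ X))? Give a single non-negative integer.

5

Y Δ Z = {2,3,4,5,8,9,11,12,15}
(Y Δ Z) ∪ Z = {1,2,3,4,5,8,9,11,12,15}
((Y Δ Z) ∪ Z)' = {6,7,10,13,14}
Z Δ X = {1,4,5,7,8,10,13,15}
(Z Δ X) Δ (Z Δ X) = {}
((Y Δ Z) ∪ Z)' ∖ ((Z Δ X) Δ (Z Δ X)) = {6,7,10,13,14}
|((Y Δ Z) ∪ Z)' ∖ ((Z Δ X) Δ (Z Δ X))| = 5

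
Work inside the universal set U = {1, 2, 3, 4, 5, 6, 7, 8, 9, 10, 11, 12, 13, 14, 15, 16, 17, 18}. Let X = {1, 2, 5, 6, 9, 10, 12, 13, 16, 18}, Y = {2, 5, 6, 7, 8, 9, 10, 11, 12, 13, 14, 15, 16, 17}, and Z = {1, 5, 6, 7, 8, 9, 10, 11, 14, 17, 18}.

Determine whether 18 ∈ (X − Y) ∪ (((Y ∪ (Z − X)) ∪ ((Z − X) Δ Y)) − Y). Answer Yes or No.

Yes

18 ∈ X and 18 ∉ Y, so 18 ∈ X − Y
18 ∈ Z and 18 ∈ X, so 18 ∉ Z − X
18 ∉ Y and 18 ∉ (Z − X), so 18 ∉ Y ∪ (Z − X)
18 ∈ Z and 18 ∈ X, so 18 ∉ Z − X
18 ∉ (Z − X) and 18 ∉ Y, so 18 ∉ (Z − X) Δ Y
18 ∉ (Y ∪ (Z − X)) and 18 ∉ ((Z − X) Δ Y), so 18 ∉ (Y ∪ (Z − X)) ∪ ((Z − X) Δ Y)
18 ∉ ((Y ∪ (Z − X)) ∪ ((Z − X) Δ Y)) and 18 ∉ Y, so 18 ∉ ((Y ∪ (Z − X)) ∪ ((Z − X) Δ Y)) − Y
18 ∈ (X − Y) and 18 ∉ (((Y ∪ (Z − X)) ∪ ((Z − X) Δ Y)) − Y), so 18 ∈ (X − Y) ∪ (((Y ∪ (Z − X)) ∪ ((Z − X) Δ Y)) − Y)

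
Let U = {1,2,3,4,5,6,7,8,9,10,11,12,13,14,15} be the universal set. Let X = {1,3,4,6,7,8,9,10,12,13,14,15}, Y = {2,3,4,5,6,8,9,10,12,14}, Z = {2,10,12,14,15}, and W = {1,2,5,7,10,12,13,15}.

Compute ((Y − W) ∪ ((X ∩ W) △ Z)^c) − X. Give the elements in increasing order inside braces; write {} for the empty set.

{5,11}

Y − W = {3,4,6,8,9,14}
X ∩ W = {1,7,10,12,13,15}
(X ∩ W) △ Z = {1,2,7,13,14}
((X ∩ W) △ Z)^c = {3,4,5,6,8,9,10,11,12,15}
(Y − W) ∪ ((X ∩ W) △ Z)^c = {3,4,5,6,8,9,10,11,12,14,15}
((Y − W) ∪ ((X ∩ W) △ Z)^c) − X = {5,11}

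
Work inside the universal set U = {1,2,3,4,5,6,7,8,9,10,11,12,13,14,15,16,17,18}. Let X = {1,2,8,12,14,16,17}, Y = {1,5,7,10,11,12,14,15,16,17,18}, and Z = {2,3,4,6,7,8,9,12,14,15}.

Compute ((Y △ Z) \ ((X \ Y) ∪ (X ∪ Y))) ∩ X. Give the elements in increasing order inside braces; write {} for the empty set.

Y △ Z = {1,2,3,4,5,6,8,9,10,11,16,17,18}
X \ Y = {2,8}
X ∪ Y = {1,2,5,7,8,10,11,12,14,15,16,17,18}
(X \ Y) ∪ (X ∪ Y) = {1,2,5,7,8,10,11,12,14,15,16,17,18}
(Y △ Z) \ ((X \ Y) ∪ (X ∪ Y)) = {3,4,6,9}
((Y △ Z) \ ((X \ Y) ∪ (X ∪ Y))) ∩ X = {}

{}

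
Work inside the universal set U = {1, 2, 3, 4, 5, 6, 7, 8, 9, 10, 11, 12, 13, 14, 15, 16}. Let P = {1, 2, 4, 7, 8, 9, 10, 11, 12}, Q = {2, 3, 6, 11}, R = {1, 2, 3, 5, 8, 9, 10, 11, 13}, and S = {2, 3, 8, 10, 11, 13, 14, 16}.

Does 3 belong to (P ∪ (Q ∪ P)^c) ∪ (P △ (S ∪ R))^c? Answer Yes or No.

No

3 ∈ Q and 3 ∉ P, so 3 ∈ Q ∪ P
3 ∉ (Q ∪ P)^c since 3 ∈ (Q ∪ P)
3 ∉ P and 3 ∉ (Q ∪ P)^c, so 3 ∉ P ∪ (Q ∪ P)^c
3 ∈ S and 3 ∈ R, so 3 ∈ S ∪ R
3 ∉ P and 3 ∈ (S ∪ R), so 3 ∈ P △ (S ∪ R)
3 ∉ (P △ (S ∪ R))^c since 3 ∈ (P △ (S ∪ R))
3 ∉ (P ∪ (Q ∪ P)^c) and 3 ∉ (P △ (S ∪ R))^c, so 3 ∉ (P ∪ (Q ∪ P)^c) ∪ (P △ (S ∪ R))^c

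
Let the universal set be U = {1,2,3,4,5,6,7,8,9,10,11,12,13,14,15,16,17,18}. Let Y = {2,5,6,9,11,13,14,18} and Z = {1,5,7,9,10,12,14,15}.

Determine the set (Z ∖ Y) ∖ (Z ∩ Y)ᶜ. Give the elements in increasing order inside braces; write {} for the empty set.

Z ∖ Y = {1,7,10,12,15}
Z ∩ Y = {5,9,14}
(Z ∩ Y)ᶜ = {1,2,3,4,6,7,8,10,11,12,13,15,16,17,18}
(Z ∖ Y) ∖ (Z ∩ Y)ᶜ = {}

{}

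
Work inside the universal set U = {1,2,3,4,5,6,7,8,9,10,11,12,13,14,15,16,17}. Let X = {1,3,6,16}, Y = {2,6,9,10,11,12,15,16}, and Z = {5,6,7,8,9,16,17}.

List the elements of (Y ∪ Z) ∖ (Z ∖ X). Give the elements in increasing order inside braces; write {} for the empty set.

Y ∪ Z = {2,5,6,7,8,9,10,11,12,15,16,17}
Z ∖ X = {5,7,8,9,17}
(Y ∪ Z) ∖ (Z ∖ X) = {2,6,10,11,12,15,16}

{2,6,10,11,12,15,16}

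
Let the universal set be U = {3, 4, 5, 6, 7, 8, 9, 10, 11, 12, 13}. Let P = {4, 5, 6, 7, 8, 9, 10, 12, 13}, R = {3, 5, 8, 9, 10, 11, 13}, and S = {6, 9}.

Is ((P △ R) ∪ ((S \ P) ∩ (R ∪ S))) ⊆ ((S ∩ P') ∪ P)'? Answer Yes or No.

No

P △ R = {3, 4, 6, 7, 11, 12}
S \ P = {}
R ∪ S = {3, 5, 6, 8, 9, 10, 11, 13}
(S \ P) ∩ (R ∪ S) = {}
(P △ R) ∪ ((S \ P) ∩ (R ∪ S)) = {3, 4, 6, 7, 11, 12}
P' = {3, 11}
S ∩ P' = {}
(S ∩ P') ∪ P = {4, 5, 6, 7, 8, 9, 10, 12, 13}
((S ∩ P') ∪ P)' = {3, 11}
4 ∈ (P △ R) ∪ ((S \ P) ∩ (R ∪ S)) but 4 ∉ ((S ∩ P') ∪ P)', so the inclusion fails.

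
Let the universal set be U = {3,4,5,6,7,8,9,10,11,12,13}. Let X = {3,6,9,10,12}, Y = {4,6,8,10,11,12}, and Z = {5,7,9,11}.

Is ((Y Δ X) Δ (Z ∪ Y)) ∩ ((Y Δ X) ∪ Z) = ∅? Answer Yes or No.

No

Y Δ X = {3,4,8,9,11}
Z ∪ Y = {4,5,6,7,8,9,10,11,12}
(Y Δ X) Δ (Z ∪ Y) = {3,5,6,7,10,12}
(Y Δ X) ∪ Z = {3,4,5,7,8,9,11}
3 lies in both, so they are not disjoint.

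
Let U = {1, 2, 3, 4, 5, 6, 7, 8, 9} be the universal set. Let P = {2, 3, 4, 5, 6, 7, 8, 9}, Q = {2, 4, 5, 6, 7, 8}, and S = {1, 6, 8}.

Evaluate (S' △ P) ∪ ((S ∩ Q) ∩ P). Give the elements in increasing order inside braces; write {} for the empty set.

S' = {2, 3, 4, 5, 7, 9}
S' △ P = {6, 8}
S ∩ Q = {6, 8}
(S ∩ Q) ∩ P = {6, 8}
(S' △ P) ∪ ((S ∩ Q) ∩ P) = {6, 8}

{6, 8}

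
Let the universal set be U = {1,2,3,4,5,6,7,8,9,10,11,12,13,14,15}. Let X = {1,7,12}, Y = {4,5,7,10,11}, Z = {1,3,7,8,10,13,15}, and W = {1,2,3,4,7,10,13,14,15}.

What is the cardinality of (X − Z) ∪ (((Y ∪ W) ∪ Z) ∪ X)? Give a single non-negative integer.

13

X − Z = {12}
Y ∪ W = {1,2,3,4,5,7,10,11,13,14,15}
(Y ∪ W) ∪ Z = {1,2,3,4,5,7,8,10,11,13,14,15}
((Y ∪ W) ∪ Z) ∪ X = {1,2,3,4,5,7,8,10,11,12,13,14,15}
(X − Z) ∪ (((Y ∪ W) ∪ Z) ∪ X) = {1,2,3,4,5,7,8,10,11,12,13,14,15}
|(X − Z) ∪ (((Y ∪ W) ∪ Z) ∪ X)| = 13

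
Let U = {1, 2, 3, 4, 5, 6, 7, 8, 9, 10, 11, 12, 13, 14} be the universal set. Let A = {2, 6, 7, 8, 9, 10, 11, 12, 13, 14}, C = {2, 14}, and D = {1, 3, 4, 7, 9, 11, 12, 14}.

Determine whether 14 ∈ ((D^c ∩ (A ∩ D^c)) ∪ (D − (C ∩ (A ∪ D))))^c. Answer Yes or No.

Yes

14 ∈ D, so 14 ∉ D^c
14 ∈ D, so 14 ∉ D^c
14 ∈ A and 14 ∉ D^c, so 14 ∉ A ∩ D^c
14 ∉ D^c and 14 ∉ (A ∩ D^c), so 14 ∉ D^c ∩ (A ∩ D^c)
14 ∈ A and 14 ∈ D, so 14 ∈ A ∪ D
14 ∈ C and 14 ∈ (A ∪ D), so 14 ∈ C ∩ (A ∪ D)
14 ∈ D and 14 ∈ (C ∩ (A ∪ D)), so 14 ∉ D − (C ∩ (A ∪ D))
14 ∉ (D^c ∩ (A ∩ D^c)) and 14 ∉ (D − (C ∩ (A ∪ D))), so 14 ∉ (D^c ∩ (A ∩ D^c)) ∪ (D − (C ∩ (A ∪ D)))
14 ∈ ((D^c ∩ (A ∩ D^c)) ∪ (D − (C ∩ (A ∪ D))))^c since 14 ∉ ((D^c ∩ (A ∩ D^c)) ∪ (D − (C ∩ (A ∪ D))))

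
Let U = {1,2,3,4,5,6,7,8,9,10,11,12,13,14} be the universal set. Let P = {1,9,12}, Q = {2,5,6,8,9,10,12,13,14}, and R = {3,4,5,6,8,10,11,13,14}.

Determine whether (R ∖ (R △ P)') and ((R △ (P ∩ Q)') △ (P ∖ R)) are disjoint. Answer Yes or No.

Yes

R △ P = {1,3,4,5,6,8,9,10,11,12,13,14}
(R △ P)' = {2,7}
R ∖ (R △ P)' = {3,4,5,6,8,10,11,13,14}
P ∩ Q = {9,12}
(P ∩ Q)' = {1,2,3,4,5,6,7,8,10,11,13,14}
R △ (P ∩ Q)' = {1,2,7}
P ∖ R = {1,9,12}
(R △ (P ∩ Q)') △ (P ∖ R) = {2,7,9,12}
{3,4,5,6,8,10,11,13,14} and {2,7,9,12} share no elements.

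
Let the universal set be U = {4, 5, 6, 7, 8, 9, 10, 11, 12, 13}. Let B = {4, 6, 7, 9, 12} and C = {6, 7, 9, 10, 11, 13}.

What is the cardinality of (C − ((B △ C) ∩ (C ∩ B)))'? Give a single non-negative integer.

B △ C = {4, 10, 11, 12, 13}
C ∩ B = {6, 7, 9}
(B △ C) ∩ (C ∩ B) = {}
C − ((B △ C) ∩ (C ∩ B)) = {6, 7, 9, 10, 11, 13}
(C − ((B △ C) ∩ (C ∩ B)))' = {4, 5, 8, 12}
|(C − ((B △ C) ∩ (C ∩ B)))'| = 4

4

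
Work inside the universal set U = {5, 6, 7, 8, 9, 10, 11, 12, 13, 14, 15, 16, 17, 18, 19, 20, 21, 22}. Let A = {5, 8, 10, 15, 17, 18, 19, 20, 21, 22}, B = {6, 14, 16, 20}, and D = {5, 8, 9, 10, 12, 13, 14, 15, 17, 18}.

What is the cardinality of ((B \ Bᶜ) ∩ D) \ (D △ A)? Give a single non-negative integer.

0

Bᶜ = {5, 7, 8, 9, 10, 11, 12, 13, 15, 17, 18, 19, 21, 22}
B \ Bᶜ = {6, 14, 16, 20}
(B \ Bᶜ) ∩ D = {14}
D △ A = {9, 12, 13, 14, 19, 20, 21, 22}
((B \ Bᶜ) ∩ D) \ (D △ A) = {}
|((B \ Bᶜ) ∩ D) \ (D △ A)| = 0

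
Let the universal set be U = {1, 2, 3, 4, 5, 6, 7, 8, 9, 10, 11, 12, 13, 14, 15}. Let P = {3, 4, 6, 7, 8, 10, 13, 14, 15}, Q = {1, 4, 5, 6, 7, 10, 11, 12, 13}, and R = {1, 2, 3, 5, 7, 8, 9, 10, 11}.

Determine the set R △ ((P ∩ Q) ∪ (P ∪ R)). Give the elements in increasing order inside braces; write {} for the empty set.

P ∩ Q = {4, 6, 7, 10, 13}
P ∪ R = {1, 2, 3, 4, 5, 6, 7, 8, 9, 10, 11, 13, 14, 15}
(P ∩ Q) ∪ (P ∪ R) = {1, 2, 3, 4, 5, 6, 7, 8, 9, 10, 11, 13, 14, 15}
R △ ((P ∩ Q) ∪ (P ∪ R)) = {4, 6, 13, 14, 15}

{4, 6, 13, 14, 15}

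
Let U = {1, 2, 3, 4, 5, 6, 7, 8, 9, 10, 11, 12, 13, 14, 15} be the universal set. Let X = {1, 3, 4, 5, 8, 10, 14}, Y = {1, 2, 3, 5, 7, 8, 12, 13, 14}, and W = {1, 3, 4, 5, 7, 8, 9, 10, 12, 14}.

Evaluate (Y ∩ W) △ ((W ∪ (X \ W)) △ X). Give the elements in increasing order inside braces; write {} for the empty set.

{1, 3, 5, 8, 9, 14}

Y ∩ W = {1, 3, 5, 7, 8, 12, 14}
X \ W = {}
W ∪ (X \ W) = {1, 3, 4, 5, 7, 8, 9, 10, 12, 14}
(W ∪ (X \ W)) △ X = {7, 9, 12}
(Y ∩ W) △ ((W ∪ (X \ W)) △ X) = {1, 3, 5, 8, 9, 14}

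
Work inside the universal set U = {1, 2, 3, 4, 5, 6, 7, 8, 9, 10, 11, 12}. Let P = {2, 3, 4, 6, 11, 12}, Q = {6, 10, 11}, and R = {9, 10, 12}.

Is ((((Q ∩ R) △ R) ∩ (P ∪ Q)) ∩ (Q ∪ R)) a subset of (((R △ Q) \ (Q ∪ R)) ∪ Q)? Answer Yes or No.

No

Q ∩ R = {10}
(Q ∩ R) △ R = {9, 12}
P ∪ Q = {2, 3, 4, 6, 10, 11, 12}
((Q ∩ R) △ R) ∩ (P ∪ Q) = {12}
Q ∪ R = {6, 9, 10, 11, 12}
(((Q ∩ R) △ R) ∩ (P ∪ Q)) ∩ (Q ∪ R) = {12}
R △ Q = {6, 9, 11, 12}
(R △ Q) \ (Q ∪ R) = {}
((R △ Q) \ (Q ∪ R)) ∪ Q = {6, 10, 11}
12 ∈ (((Q ∩ R) △ R) ∩ (P ∪ Q)) ∩ (Q ∪ R) but 12 ∉ ((R △ Q) \ (Q ∪ R)) ∪ Q, so the inclusion fails.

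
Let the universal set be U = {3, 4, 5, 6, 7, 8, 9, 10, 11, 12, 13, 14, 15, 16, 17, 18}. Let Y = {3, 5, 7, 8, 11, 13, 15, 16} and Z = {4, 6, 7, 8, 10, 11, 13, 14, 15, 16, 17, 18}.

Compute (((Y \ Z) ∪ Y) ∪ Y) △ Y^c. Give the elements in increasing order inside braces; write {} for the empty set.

{3, 4, 5, 6, 7, 8, 9, 10, 11, 12, 13, 14, 15, 16, 17, 18}

Y \ Z = {3, 5}
(Y \ Z) ∪ Y = {3, 5, 7, 8, 11, 13, 15, 16}
((Y \ Z) ∪ Y) ∪ Y = {3, 5, 7, 8, 11, 13, 15, 16}
Y^c = {4, 6, 9, 10, 12, 14, 17, 18}
(((Y \ Z) ∪ Y) ∪ Y) △ Y^c = {3, 4, 5, 6, 7, 8, 9, 10, 11, 12, 13, 14, 15, 16, 17, 18}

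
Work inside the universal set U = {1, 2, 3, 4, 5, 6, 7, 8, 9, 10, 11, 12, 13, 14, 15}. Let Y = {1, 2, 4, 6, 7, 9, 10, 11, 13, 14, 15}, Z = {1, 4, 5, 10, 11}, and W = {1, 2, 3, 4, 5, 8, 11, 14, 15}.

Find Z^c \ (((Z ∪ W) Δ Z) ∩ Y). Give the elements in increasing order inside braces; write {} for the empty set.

{3, 6, 7, 8, 9, 12, 13}

Z^c = {2, 3, 6, 7, 8, 9, 12, 13, 14, 15}
Z ∪ W = {1, 2, 3, 4, 5, 8, 10, 11, 14, 15}
(Z ∪ W) Δ Z = {2, 3, 8, 14, 15}
((Z ∪ W) Δ Z) ∩ Y = {2, 14, 15}
Z^c \ (((Z ∪ W) Δ Z) ∩ Y) = {3, 6, 7, 8, 9, 12, 13}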